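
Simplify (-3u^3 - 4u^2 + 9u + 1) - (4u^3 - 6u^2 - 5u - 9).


Distribute the minus sign:
  (-3u^3 - 4u^2 + 9u + 1)
- (4u^3 - 6u^2 - 5u - 9)
Negate second polynomial: -4u^3 + 6u^2 + 5u + 9
Add: -7u^3 + 2u^2 + 14u + 10


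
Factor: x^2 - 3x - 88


Roots satisfy r1 + r2 = -b/a = 3 and r1*r2 = c/a = -88.
So r1 = -8, r2 = 11.
x^2 - 3x - 88 = (x - r1)(x - r2) = (x + 8)(x - 11)


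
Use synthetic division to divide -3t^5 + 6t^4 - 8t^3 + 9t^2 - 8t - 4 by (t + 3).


Synthetic division with c = -3. Coefficients: -3, 6, -8, 9, -8, -4
Bring down -3.
  -3 * -3 = 9; 9 + 6 = 15
  15 * -3 = -45; -45 - 8 = -53
  -53 * -3 = 159; 159 + 9 = 168
  168 * -3 = -504; -504 - 8 = -512
  -512 * -3 = 1536; 1536 - 4 = 1532
Quotient: -3t^4 + 15t^3 - 53t^2 + 168t - 512, Remainder: 1532


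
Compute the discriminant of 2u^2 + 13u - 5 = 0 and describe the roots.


D = b^2 - 4ac = (13)^2 - 4(2)(-5) = 169 + 40 = 209
Since D > 0: two distinct irrational roots


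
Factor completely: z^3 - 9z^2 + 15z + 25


Try integer roots (divisors of 25). z=5: p(5)=0.
Divide out (z - 5): quotient is z^2 - 4z - 5.
Factor the quadratic: (z - 5)(z + 1)
Result: (z - 5)(z - 5)(z + 1)


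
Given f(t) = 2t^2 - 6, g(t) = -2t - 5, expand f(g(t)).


Substitute g(t) into f:
f(g(t)) = 2*(-2t - 5)^2 + (-6)
(-2t - 5)^2 = 4t^2 + 20t + 25
Expand and combine: 8t^2 + 40t + 44


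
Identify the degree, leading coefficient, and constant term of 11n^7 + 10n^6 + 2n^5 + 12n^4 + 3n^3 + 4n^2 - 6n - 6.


Highest power of n is 7, with coefficient 11. Constant term is -6.
Degree = 7, leading coefficient = 11, constant term = -6


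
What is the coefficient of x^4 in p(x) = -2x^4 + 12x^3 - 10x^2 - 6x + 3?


Read off the coefficient of x^4: -2


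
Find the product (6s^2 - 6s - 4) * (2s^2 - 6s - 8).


Distribute each term of the first polynomial:
  (6s^2)(2s^2 - 6s - 8) = 12s^4 - 36s^3 - 48s^2
  (-6s)(2s^2 - 6s - 8) = -12s^3 + 36s^2 + 48s
  (-4)(2s^2 - 6s - 8) = -8s^2 + 24s + 32
Sum: 12s^4 - 48s^3 - 20s^2 + 72s + 32


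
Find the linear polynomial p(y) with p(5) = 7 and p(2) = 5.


p(y) = my + b. Using p(5)=7, p(2)=5:
m = (7 - 5)/(5 - 2) = 2/3 = 2/3
b = 7 - m*(5) = 7 - 10/3 = 11/3
p(y) = (2/3)y + (11/3)


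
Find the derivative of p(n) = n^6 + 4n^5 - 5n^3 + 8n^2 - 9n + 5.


Apply the power rule term by term:
  d/dn(n^6) = 6n^5
  d/dn(4n^5) = 20n^4
  d/dn(-5n^3) = -15n^2
  d/dn(8n^2) = 16n
  d/dn(-9n) = -9
  d/dn(5) = 0
p'(n) = 6n^5 + 20n^4 - 15n^2 + 16n - 9


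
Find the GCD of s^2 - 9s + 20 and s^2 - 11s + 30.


Factor each:
  s^2 - 9s + 20 = (s - 5)(s - 4)
  s^2 - 11s + 30 = (s - 5)(s - 6)
Common monic factor: s - 5


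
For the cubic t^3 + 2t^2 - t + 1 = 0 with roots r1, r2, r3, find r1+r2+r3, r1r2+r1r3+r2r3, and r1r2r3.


Monic cubic t^3+bt^2+ct+d=0: sum=-b, pairwise sum=c, product=-d.
b=2, c=-1, d=1
r1+r2+r3 = -2
r1r2+r1r3+r2r3 = -1
r1r2r3 = -1


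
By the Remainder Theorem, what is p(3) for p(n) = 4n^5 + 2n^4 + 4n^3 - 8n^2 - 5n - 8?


By the Remainder Theorem, the remainder equals p(3):
  4*(3)^5 = 972
  2*(3)^4 = 162
  4*(3)^3 = 108
  -8*(3)^2 = -72
  -5*(3)^1 = -15
  constant: -8
Sum: 972 + 162 + 108 - 72 - 15 - 8 = 1147


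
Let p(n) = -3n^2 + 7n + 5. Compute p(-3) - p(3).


p(-3) = -43
p(3) = -1
p(-3) - p(3) = -43 + 1 = -42


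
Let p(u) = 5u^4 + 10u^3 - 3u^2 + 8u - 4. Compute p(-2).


Using direct substitution:
  5 * (-2)^4 = 80
  10 * (-2)^3 = -80
  -3 * (-2)^2 = -12
  8 * (-2)^1 = -16
  constant: -4
Sum = 80 - 80 - 12 - 16 - 4 = -32


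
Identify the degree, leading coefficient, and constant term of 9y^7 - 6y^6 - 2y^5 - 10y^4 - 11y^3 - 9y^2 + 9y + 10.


Highest power of y is 7, with coefficient 9. Constant term is 10.
Degree = 7, leading coefficient = 9, constant term = 10


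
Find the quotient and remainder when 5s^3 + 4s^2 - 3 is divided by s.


(5s^3 + 4s^2 - 3) / (s)
Step 1: 5s^2 * (s) = 5s^3; subtract.
Step 2: 4s * (s) = 4s^2; subtract.
Step 3: 0 * (s) = 0; subtract.
Quotient: 5s^2 + 4s, Remainder: -3


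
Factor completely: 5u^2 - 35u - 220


Roots satisfy r1 + r2 = -b/a = 7 and r1*r2 = c/a = -44.
So r1 = 11, r2 = -4.
5u^2 - 35u - 220 = 5(u - r1)(u - r2) = 5(u - 11)(u + 4)


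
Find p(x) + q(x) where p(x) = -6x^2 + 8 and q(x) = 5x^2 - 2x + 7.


Align terms by degree and add:
  -6x^2 + 8
+ 5x^2 - 2x + 7
= -x^2 - 2x + 15


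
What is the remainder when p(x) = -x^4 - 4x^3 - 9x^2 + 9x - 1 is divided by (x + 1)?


By the Remainder Theorem, the remainder equals p(-1):
  -1*(-1)^4 = -1
  -4*(-1)^3 = 4
  -9*(-1)^2 = -9
  9*(-1)^1 = -9
  constant: -1
Sum: -1 + 4 - 9 - 9 - 1 = -16


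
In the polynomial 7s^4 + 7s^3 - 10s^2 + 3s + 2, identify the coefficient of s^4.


Read off the coefficient of s^4: 7


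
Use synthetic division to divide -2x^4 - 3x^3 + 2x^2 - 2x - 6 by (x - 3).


Synthetic division with c = 3. Coefficients: -2, -3, 2, -2, -6
Bring down -2.
  -2 * 3 = -6; -6 - 3 = -9
  -9 * 3 = -27; -27 + 2 = -25
  -25 * 3 = -75; -75 - 2 = -77
  -77 * 3 = -231; -231 - 6 = -237
Quotient: -2x^3 - 9x^2 - 25x - 77, Remainder: -237


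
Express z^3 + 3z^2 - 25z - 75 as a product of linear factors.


Try integer roots (divisors of -75). z=5: p(5)=0.
Divide out (z - 5): quotient is z^2 + 8z + 15.
Factor the quadratic: (z + 5)(z + 3)
Result: (z - 5)(z + 5)(z + 3)


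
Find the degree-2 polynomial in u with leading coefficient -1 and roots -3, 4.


p(u) = -(u + 3)(u - 4)
Expand: -u^2 + u + 12


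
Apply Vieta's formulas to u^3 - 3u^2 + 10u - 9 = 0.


Monic cubic u^3+bu^2+cu+d=0: sum=-b, pairwise sum=c, product=-d.
b=-3, c=10, d=-9
r1+r2+r3 = 3
r1r2+r1r3+r2r3 = 10
r1r2r3 = 9


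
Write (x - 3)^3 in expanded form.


Expand (x - 3)^3 by repeated multiplication:
  (x - 3)^2 = x^2 - 6x + 9
= x^3 - 9x^2 + 27x - 27


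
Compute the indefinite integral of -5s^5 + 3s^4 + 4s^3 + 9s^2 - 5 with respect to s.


Reverse power rule on each term:
  ∫ -5s^5 ds = -(5/6)s^6
  ∫ 3s^4 ds = (3/5)s^5
  ∫ 4s^3 ds = s^4
  ∫ 9s^2 ds = 3s^3
  ∫ -5 ds = -5s
F(s) = -(5/6)s^6 + (3/5)s^5 + s^4 + 3s^3 - 5s + C


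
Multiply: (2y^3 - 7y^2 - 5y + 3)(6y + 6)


Distribute each term of the first polynomial:
  (2y^3)(6y + 6) = 12y^4 + 12y^3
  (-7y^2)(6y + 6) = -42y^3 - 42y^2
  (-5y)(6y + 6) = -30y^2 - 30y
  (3)(6y + 6) = 18y + 18
Sum: 12y^4 - 30y^3 - 72y^2 - 12y + 18


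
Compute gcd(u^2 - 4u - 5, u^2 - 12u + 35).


Factor each:
  u^2 - 4u - 5 = (u - 5)(u + 1)
  u^2 - 12u + 35 = (u - 5)(u - 7)
Common monic factor: u - 5


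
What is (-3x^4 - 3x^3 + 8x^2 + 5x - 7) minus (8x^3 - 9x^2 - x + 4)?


Distribute the minus sign:
  (-3x^4 - 3x^3 + 8x^2 + 5x - 7)
- (8x^3 - 9x^2 - x + 4)
Negate second polynomial: -8x^3 + 9x^2 + x - 4
Add: -3x^4 - 11x^3 + 17x^2 + 6x - 11


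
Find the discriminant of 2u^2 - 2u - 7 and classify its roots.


D = b^2 - 4ac = (-2)^2 - 4(2)(-7) = 4 + 56 = 60
Since D > 0: two distinct irrational roots


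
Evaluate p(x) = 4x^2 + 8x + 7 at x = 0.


Using direct substitution:
  4 * (0)^2 = 0
  8 * (0)^1 = 0
  constant: 7
Sum = 0 + 0 + 7 = 7


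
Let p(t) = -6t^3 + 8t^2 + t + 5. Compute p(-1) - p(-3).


p(-1) = 18
p(-3) = 236
p(-1) - p(-3) = 18 - 236 = -218


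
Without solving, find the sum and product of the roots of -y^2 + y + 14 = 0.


For ay^2+by+c=0: sum = -b/a, product = c/a.
a=-1, b=1, c=14
Sum = -(1)/-1 = 1
Product = (14)/-1 = -14


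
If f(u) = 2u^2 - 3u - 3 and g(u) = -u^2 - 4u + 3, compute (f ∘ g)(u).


Substitute g(u) into f:
f(g(u)) = 2*(-u^2 - 4u + 3)^2 + (-3)*(-u^2 - 4u + 3) + (-3)
(-u^2 - 4u + 3)^2 = u^4 + 8u^3 + 10u^2 - 24u + 9
Expand and combine: 2u^4 + 16u^3 + 23u^2 - 36u + 6


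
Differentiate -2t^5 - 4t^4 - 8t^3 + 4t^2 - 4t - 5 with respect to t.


Apply the power rule term by term:
  d/dt(-2t^5) = -10t^4
  d/dt(-4t^4) = -16t^3
  d/dt(-8t^3) = -24t^2
  d/dt(4t^2) = 8t
  d/dt(-4t) = -4
  d/dt(-5) = 0
p'(t) = -10t^4 - 16t^3 - 24t^2 + 8t - 4


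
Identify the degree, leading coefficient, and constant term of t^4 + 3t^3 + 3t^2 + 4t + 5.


Highest power of t is 4, with coefficient 1. Constant term is 5.
Degree = 4, leading coefficient = 1, constant term = 5


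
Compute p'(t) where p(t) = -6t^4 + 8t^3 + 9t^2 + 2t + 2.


Apply the power rule term by term:
  d/dt(-6t^4) = -24t^3
  d/dt(8t^3) = 24t^2
  d/dt(9t^2) = 18t
  d/dt(2t) = 2
  d/dt(2) = 0
p'(t) = -24t^3 + 24t^2 + 18t + 2


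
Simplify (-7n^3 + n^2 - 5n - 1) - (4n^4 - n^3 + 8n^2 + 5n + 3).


Distribute the minus sign:
  (-7n^3 + n^2 - 5n - 1)
- (4n^4 - n^3 + 8n^2 + 5n + 3)
Negate second polynomial: -4n^4 + n^3 - 8n^2 - 5n - 3
Add: -4n^4 - 6n^3 - 7n^2 - 10n - 4


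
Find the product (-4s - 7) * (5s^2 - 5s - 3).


Distribute each term of the first polynomial:
  (-4s)(5s^2 - 5s - 3) = -20s^3 + 20s^2 + 12s
  (-7)(5s^2 - 5s - 3) = -35s^2 + 35s + 21
Sum: -20s^3 - 15s^2 + 47s + 21


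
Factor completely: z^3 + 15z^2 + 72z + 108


Try integer roots (divisors of 108). z=-6: p(-6)=0.
Divide out (z + 6): quotient is z^2 + 9z + 18.
Factor the quadratic: (z + 6)(z + 3)
Result: (z + 6)(z + 6)(z + 3)


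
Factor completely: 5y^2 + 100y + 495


Roots satisfy r1 + r2 = -b/a = -20 and r1*r2 = c/a = 99.
So r1 = -11, r2 = -9.
5y^2 + 100y + 495 = 5(y - r1)(y - r2) = 5(y + 11)(y + 9)


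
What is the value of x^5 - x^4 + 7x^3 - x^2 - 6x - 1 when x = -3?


Using direct substitution:
  1 * (-3)^5 = -243
  -1 * (-3)^4 = -81
  7 * (-3)^3 = -189
  -1 * (-3)^2 = -9
  -6 * (-3)^1 = 18
  constant: -1
Sum = -243 - 81 - 189 - 9 + 18 - 1 = -505


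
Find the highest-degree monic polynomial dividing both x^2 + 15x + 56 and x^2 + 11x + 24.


Factor each:
  x^2 + 15x + 56 = (x + 8)(x + 7)
  x^2 + 11x + 24 = (x + 8)(x + 3)
Common monic factor: x + 8


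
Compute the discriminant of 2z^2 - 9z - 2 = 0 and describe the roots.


D = b^2 - 4ac = (-9)^2 - 4(2)(-2) = 81 + 16 = 97
Since D > 0: two distinct irrational roots


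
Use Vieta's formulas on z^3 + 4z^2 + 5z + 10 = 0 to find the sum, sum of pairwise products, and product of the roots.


Monic cubic z^3+bz^2+cz+d=0: sum=-b, pairwise sum=c, product=-d.
b=4, c=5, d=10
r1+r2+r3 = -4
r1r2+r1r3+r2r3 = 5
r1r2r3 = -10


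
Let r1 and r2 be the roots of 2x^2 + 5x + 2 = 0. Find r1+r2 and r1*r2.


For ax^2+bx+c=0: sum = -b/a, product = c/a.
a=2, b=5, c=2
Sum = -(5)/2 = -5/2
Product = (2)/2 = 1


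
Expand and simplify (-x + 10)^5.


Expand (-x + 10)^5 by repeated multiplication:
  (-x + 10)^2 = x^2 - 20x + 100
  (-x + 10)^3 = -x^3 + 30x^2 - 300x + 1000
  (-x + 10)^4 = x^4 - 40x^3 + 600x^2 - 4000x + 10000
= -x^5 + 50x^4 - 1000x^3 + 10000x^2 - 50000x + 100000


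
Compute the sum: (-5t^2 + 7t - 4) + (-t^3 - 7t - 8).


Align terms by degree and add:
  -5t^2 + 7t - 4
  -t^3 - 7t - 8
= -t^3 - 5t^2 - 12


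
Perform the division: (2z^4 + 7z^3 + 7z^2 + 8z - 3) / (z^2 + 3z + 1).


(2z^4 + 7z^3 + 7z^2 + 8z - 3) / (z^2 + 3z + 1)
Step 1: 2z^2 * (z^2 + 3z + 1) = 2z^4 + 6z^3 + 2z^2; subtract.
Step 2: z * (z^2 + 3z + 1) = z^3 + 3z^2 + z; subtract.
Step 3: 2 * (z^2 + 3z + 1) = 2z^2 + 6z + 2; subtract.
Quotient: 2z^2 + z + 2, Remainder: z - 5


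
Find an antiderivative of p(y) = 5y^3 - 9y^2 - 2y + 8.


Reverse power rule on each term:
  ∫ 5y^3 dy = (5/4)y^4
  ∫ -9y^2 dy = -3y^3
  ∫ -2y dy = -y^2
  ∫ 8 dy = 8y
F(y) = (5/4)y^4 - 3y^3 - y^2 + 8y + C


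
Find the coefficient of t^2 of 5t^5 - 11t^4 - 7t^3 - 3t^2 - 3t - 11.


Read off the coefficient of t^2: -3


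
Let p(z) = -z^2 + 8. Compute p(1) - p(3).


p(1) = 7
p(3) = -1
p(1) - p(3) = 7 + 1 = 8


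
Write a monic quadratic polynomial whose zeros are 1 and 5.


p(x) = (x - 1)(x - 5)
Expand: x^2 - 6x + 5


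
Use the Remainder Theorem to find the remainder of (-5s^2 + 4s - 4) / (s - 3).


By the Remainder Theorem, the remainder equals p(3):
  -5*(3)^2 = -45
  4*(3)^1 = 12
  constant: -4
Sum: -45 + 12 - 4 = -37


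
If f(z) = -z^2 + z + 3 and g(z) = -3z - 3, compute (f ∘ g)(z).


Substitute g(z) into f:
f(g(z)) = -1*(-3z - 3)^2 + 1*(-3z - 3) + 3
(-3z - 3)^2 = 9z^2 + 18z + 9
Expand and combine: -9z^2 - 21z - 9


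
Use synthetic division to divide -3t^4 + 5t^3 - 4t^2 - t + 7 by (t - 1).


Synthetic division with c = 1. Coefficients: -3, 5, -4, -1, 7
Bring down -3.
  -3 * 1 = -3; -3 + 5 = 2
  2 * 1 = 2; 2 - 4 = -2
  -2 * 1 = -2; -2 - 1 = -3
  -3 * 1 = -3; -3 + 7 = 4
Quotient: -3t^3 + 2t^2 - 2t - 3, Remainder: 4


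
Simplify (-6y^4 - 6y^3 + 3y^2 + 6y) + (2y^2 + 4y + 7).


Align terms by degree and add:
  -6y^4 - 6y^3 + 3y^2 + 6y
+ 2y^2 + 4y + 7
= -6y^4 - 6y^3 + 5y^2 + 10y + 7


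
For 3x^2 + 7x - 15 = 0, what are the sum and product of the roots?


For ax^2+bx+c=0: sum = -b/a, product = c/a.
a=3, b=7, c=-15
Sum = -(7)/3 = -7/3
Product = (-15)/3 = -5


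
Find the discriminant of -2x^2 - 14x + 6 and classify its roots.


D = b^2 - 4ac = (-14)^2 - 4(-2)(6) = 196 + 48 = 244
Since D > 0: two distinct irrational roots


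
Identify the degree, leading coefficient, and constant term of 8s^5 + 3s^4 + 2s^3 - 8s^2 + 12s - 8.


Highest power of s is 5, with coefficient 8. Constant term is -8.
Degree = 5, leading coefficient = 8, constant term = -8


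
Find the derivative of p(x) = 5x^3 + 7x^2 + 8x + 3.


Apply the power rule term by term:
  d/dx(5x^3) = 15x^2
  d/dx(7x^2) = 14x
  d/dx(8x) = 8
  d/dx(3) = 0
p'(x) = 15x^2 + 14x + 8


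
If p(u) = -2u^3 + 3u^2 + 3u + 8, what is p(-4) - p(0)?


p(-4) = 172
p(0) = 8
p(-4) - p(0) = 172 - 8 = 164


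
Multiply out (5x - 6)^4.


Expand (5x - 6)^4 by repeated multiplication:
  (5x - 6)^2 = 25x^2 - 60x + 36
  (5x - 6)^3 = 125x^3 - 450x^2 + 540x - 216
= 625x^4 - 3000x^3 + 5400x^2 - 4320x + 1296


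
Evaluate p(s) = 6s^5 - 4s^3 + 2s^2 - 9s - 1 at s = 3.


Using direct substitution:
  6 * (3)^5 = 1458
  0 * (3)^4 = 0
  -4 * (3)^3 = -108
  2 * (3)^2 = 18
  -9 * (3)^1 = -27
  constant: -1
Sum = 1458 + 0 - 108 + 18 - 27 - 1 = 1340


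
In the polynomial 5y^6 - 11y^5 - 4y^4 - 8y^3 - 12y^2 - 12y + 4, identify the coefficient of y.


Read off the coefficient of y: -12


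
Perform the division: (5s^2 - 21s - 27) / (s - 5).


(5s^2 - 21s - 27) / (s - 5)
Step 1: 5s * (s - 5) = 5s^2 - 25s; subtract.
Step 2: 4 * (s - 5) = 4s - 20; subtract.
Quotient: 5s + 4, Remainder: -7


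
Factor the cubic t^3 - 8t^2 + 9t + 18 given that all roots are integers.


Try integer roots (divisors of 18). t=3: p(3)=0.
Divide out (t - 3): quotient is t^2 - 5t - 6.
Factor the quadratic: (t - 6)(t + 1)
Result: (t - 3)(t - 6)(t + 1)


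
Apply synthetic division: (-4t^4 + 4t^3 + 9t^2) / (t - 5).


Synthetic division with c = 5. Coefficients: -4, 4, 9, 0, 0
Bring down -4.
  -4 * 5 = -20; -20 + 4 = -16
  -16 * 5 = -80; -80 + 9 = -71
  -71 * 5 = -355; -355 + 0 = -355
  -355 * 5 = -1775; -1775 + 0 = -1775
Quotient: -4t^3 - 16t^2 - 71t - 355, Remainder: -1775


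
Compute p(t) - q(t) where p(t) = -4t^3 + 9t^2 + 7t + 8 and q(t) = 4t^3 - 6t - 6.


Distribute the minus sign:
  (-4t^3 + 9t^2 + 7t + 8)
- (4t^3 - 6t - 6)
Negate second polynomial: -4t^3 + 6t + 6
Add: -8t^3 + 9t^2 + 13t + 14


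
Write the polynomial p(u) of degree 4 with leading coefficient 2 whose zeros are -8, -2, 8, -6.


p(u) = 2(u + 8)(u + 2)(u - 8)(u + 6)
Expand: 2u^4 + 16u^3 - 104u^2 - 1024u - 1536


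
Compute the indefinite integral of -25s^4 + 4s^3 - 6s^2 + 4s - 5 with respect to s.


Reverse power rule on each term:
  ∫ -25s^4 ds = -5s^5
  ∫ 4s^3 ds = s^4
  ∫ -6s^2 ds = -2s^3
  ∫ 4s ds = 2s^2
  ∫ -5 ds = -5s
F(s) = -5s^5 + s^4 - 2s^3 + 2s^2 - 5s + C


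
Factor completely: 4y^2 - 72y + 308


Roots satisfy r1 + r2 = -b/a = 18 and r1*r2 = c/a = 77.
So r1 = 7, r2 = 11.
4y^2 - 72y + 308 = 4(y - r1)(y - r2) = 4(y - 7)(y - 11)


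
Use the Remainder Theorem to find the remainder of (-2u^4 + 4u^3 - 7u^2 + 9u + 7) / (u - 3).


By the Remainder Theorem, the remainder equals p(3):
  -2*(3)^4 = -162
  4*(3)^3 = 108
  -7*(3)^2 = -63
  9*(3)^1 = 27
  constant: 7
Sum: -162 + 108 - 63 + 27 + 7 = -83


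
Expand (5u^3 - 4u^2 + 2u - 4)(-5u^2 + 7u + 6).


Distribute each term of the first polynomial:
  (5u^3)(-5u^2 + 7u + 6) = -25u^5 + 35u^4 + 30u^3
  (-4u^2)(-5u^2 + 7u + 6) = 20u^4 - 28u^3 - 24u^2
  (2u)(-5u^2 + 7u + 6) = -10u^3 + 14u^2 + 12u
  (-4)(-5u^2 + 7u + 6) = 20u^2 - 28u - 24
Sum: -25u^5 + 55u^4 - 8u^3 + 10u^2 - 16u - 24


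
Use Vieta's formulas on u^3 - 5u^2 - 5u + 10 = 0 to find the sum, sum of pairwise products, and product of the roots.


Monic cubic u^3+bu^2+cu+d=0: sum=-b, pairwise sum=c, product=-d.
b=-5, c=-5, d=10
r1+r2+r3 = 5
r1r2+r1r3+r2r3 = -5
r1r2r3 = -10


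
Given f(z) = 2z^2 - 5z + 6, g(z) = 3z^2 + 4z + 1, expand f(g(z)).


Substitute g(z) into f:
f(g(z)) = 2*(3z^2 + 4z + 1)^2 + (-5)*(3z^2 + 4z + 1) + 6
(3z^2 + 4z + 1)^2 = 9z^4 + 24z^3 + 22z^2 + 8z + 1
Expand and combine: 18z^4 + 48z^3 + 29z^2 - 4z + 3


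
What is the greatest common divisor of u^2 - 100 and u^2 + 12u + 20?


Factor each:
  u^2 - 100 = (u + 10)(u - 10)
  u^2 + 12u + 20 = (u + 10)(u + 2)
Common monic factor: u + 10


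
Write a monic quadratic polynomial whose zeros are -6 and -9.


p(n) = (n + 6)(n + 9)
Expand: n^2 + 15n + 54


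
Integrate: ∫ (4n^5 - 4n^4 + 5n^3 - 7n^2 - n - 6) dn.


Reverse power rule on each term:
  ∫ 4n^5 dn = (2/3)n^6
  ∫ -4n^4 dn = -(4/5)n^5
  ∫ 5n^3 dn = (5/4)n^4
  ∫ -7n^2 dn = -(7/3)n^3
  ∫ -n dn = -(1/2)n^2
  ∫ -6 dn = -6n
F(n) = (2/3)n^6 - (4/5)n^5 + (5/4)n^4 - (7/3)n^3 - (1/2)n^2 - 6n + C


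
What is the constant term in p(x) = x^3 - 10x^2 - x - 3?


Read off the constant term: -3


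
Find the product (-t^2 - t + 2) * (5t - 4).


Distribute each term of the first polynomial:
  (-t^2)(5t - 4) = -5t^3 + 4t^2
  (-t)(5t - 4) = -5t^2 + 4t
  (2)(5t - 4) = 10t - 8
Sum: -5t^3 - t^2 + 14t - 8


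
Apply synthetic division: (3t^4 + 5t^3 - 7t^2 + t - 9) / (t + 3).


Synthetic division with c = -3. Coefficients: 3, 5, -7, 1, -9
Bring down 3.
  3 * -3 = -9; -9 + 5 = -4
  -4 * -3 = 12; 12 - 7 = 5
  5 * -3 = -15; -15 + 1 = -14
  -14 * -3 = 42; 42 - 9 = 33
Quotient: 3t^3 - 4t^2 + 5t - 14, Remainder: 33


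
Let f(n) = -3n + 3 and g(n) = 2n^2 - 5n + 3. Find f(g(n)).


Substitute g(n) into f:
f(g(n)) = -3*(2n^2 - 5n + 3) + 3
Expand and combine: -6n^2 + 15n - 6


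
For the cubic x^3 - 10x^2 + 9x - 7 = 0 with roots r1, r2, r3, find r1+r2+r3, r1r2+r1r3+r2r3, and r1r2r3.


Monic cubic x^3+bx^2+cx+d=0: sum=-b, pairwise sum=c, product=-d.
b=-10, c=9, d=-7
r1+r2+r3 = 10
r1r2+r1r3+r2r3 = 9
r1r2r3 = 7


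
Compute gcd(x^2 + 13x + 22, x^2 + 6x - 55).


Factor each:
  x^2 + 13x + 22 = (x + 11)(x + 2)
  x^2 + 6x - 55 = (x + 11)(x - 5)
Common monic factor: x + 11


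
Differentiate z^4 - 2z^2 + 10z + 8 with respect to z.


Apply the power rule term by term:
  d/dz(z^4) = 4z^3
  d/dz(-2z^2) = -4z
  d/dz(10z) = 10
  d/dz(8) = 0
p'(z) = 4z^3 - 4z + 10


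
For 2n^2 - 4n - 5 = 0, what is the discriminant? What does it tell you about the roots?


D = b^2 - 4ac = (-4)^2 - 4(2)(-5) = 16 + 40 = 56
Since D > 0: two distinct irrational roots


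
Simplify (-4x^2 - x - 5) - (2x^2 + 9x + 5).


Distribute the minus sign:
  (-4x^2 - x - 5)
- (2x^2 + 9x + 5)
Negate second polynomial: -2x^2 - 9x - 5
Add: -6x^2 - 10x - 10


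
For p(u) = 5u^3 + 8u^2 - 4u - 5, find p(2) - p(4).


p(2) = 59
p(4) = 427
p(2) - p(4) = 59 - 427 = -368


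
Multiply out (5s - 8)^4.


Expand (5s - 8)^4 by repeated multiplication:
  (5s - 8)^2 = 25s^2 - 80s + 64
  (5s - 8)^3 = 125s^3 - 600s^2 + 960s - 512
= 625s^4 - 4000s^3 + 9600s^2 - 10240s + 4096


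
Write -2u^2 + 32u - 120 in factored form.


Roots satisfy r1 + r2 = -b/a = 16 and r1*r2 = c/a = 60.
So r1 = 6, r2 = 10.
-2u^2 + 32u - 120 = -2(u - r1)(u - r2) = -2(u - 6)(u - 10)


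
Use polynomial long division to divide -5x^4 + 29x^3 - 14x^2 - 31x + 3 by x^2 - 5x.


(-5x^4 + 29x^3 - 14x^2 - 31x + 3) / (x^2 - 5x)
Step 1: -5x^2 * (x^2 - 5x) = -5x^4 + 25x^3; subtract.
Step 2: 4x * (x^2 - 5x) = 4x^3 - 20x^2; subtract.
Step 3: 6 * (x^2 - 5x) = 6x^2 - 30x; subtract.
Quotient: -5x^2 + 4x + 6, Remainder: -x + 3


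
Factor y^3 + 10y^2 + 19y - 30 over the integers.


Try integer roots (divisors of -30). y=-5: p(-5)=0.
Divide out (y + 5): quotient is y^2 + 5y - 6.
Factor the quadratic: (y + 6)(y - 1)
Result: (y + 5)(y + 6)(y - 1)


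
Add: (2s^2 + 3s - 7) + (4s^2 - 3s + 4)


Align terms by degree and add:
  2s^2 + 3s - 7
+ 4s^2 - 3s + 4
= 6s^2 - 3


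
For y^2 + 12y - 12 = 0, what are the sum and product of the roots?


For ay^2+by+c=0: sum = -b/a, product = c/a.
a=1, b=12, c=-12
Sum = -(12)/1 = -12
Product = (-12)/1 = -12


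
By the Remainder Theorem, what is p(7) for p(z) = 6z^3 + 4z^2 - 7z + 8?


By the Remainder Theorem, the remainder equals p(7):
  6*(7)^3 = 2058
  4*(7)^2 = 196
  -7*(7)^1 = -49
  constant: 8
Sum: 2058 + 196 - 49 + 8 = 2213


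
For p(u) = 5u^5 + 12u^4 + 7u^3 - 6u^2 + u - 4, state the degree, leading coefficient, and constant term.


Highest power of u is 5, with coefficient 5. Constant term is -4.
Degree = 5, leading coefficient = 5, constant term = -4


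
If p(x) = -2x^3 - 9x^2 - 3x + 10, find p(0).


Using direct substitution:
  -2 * (0)^3 = 0
  -9 * (0)^2 = 0
  -3 * (0)^1 = 0
  constant: 10
Sum = 0 + 0 + 0 + 10 = 10


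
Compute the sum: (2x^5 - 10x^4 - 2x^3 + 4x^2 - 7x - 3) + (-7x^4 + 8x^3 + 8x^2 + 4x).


Align terms by degree and add:
  2x^5 - 10x^4 - 2x^3 + 4x^2 - 7x - 3
  -7x^4 + 8x^3 + 8x^2 + 4x
= 2x^5 - 17x^4 + 6x^3 + 12x^2 - 3x - 3


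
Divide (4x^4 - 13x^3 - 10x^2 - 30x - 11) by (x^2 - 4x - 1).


(4x^4 - 13x^3 - 10x^2 - 30x - 11) / (x^2 - 4x - 1)
Step 1: 4x^2 * (x^2 - 4x - 1) = 4x^4 - 16x^3 - 4x^2; subtract.
Step 2: 3x * (x^2 - 4x - 1) = 3x^3 - 12x^2 - 3x; subtract.
Step 3: 6 * (x^2 - 4x - 1) = 6x^2 - 24x - 6; subtract.
Quotient: 4x^2 + 3x + 6, Remainder: -3x - 5


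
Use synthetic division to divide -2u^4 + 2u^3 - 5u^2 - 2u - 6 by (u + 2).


Synthetic division with c = -2. Coefficients: -2, 2, -5, -2, -6
Bring down -2.
  -2 * -2 = 4; 4 + 2 = 6
  6 * -2 = -12; -12 - 5 = -17
  -17 * -2 = 34; 34 - 2 = 32
  32 * -2 = -64; -64 - 6 = -70
Quotient: -2u^3 + 6u^2 - 17u + 32, Remainder: -70


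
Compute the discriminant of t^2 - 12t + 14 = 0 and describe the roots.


D = b^2 - 4ac = (-12)^2 - 4(1)(14) = 144 - 56 = 88
Since D > 0: two distinct irrational roots


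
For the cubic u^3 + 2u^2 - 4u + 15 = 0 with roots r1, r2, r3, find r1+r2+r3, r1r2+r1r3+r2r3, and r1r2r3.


Monic cubic u^3+bu^2+cu+d=0: sum=-b, pairwise sum=c, product=-d.
b=2, c=-4, d=15
r1+r2+r3 = -2
r1r2+r1r3+r2r3 = -4
r1r2r3 = -15


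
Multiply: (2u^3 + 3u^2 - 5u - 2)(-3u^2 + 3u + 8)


Distribute each term of the first polynomial:
  (2u^3)(-3u^2 + 3u + 8) = -6u^5 + 6u^4 + 16u^3
  (3u^2)(-3u^2 + 3u + 8) = -9u^4 + 9u^3 + 24u^2
  (-5u)(-3u^2 + 3u + 8) = 15u^3 - 15u^2 - 40u
  (-2)(-3u^2 + 3u + 8) = 6u^2 - 6u - 16
Sum: -6u^5 - 3u^4 + 40u^3 + 15u^2 - 46u - 16


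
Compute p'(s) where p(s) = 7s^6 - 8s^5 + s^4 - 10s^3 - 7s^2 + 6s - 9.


Apply the power rule term by term:
  d/ds(7s^6) = 42s^5
  d/ds(-8s^5) = -40s^4
  d/ds(s^4) = 4s^3
  d/ds(-10s^3) = -30s^2
  d/ds(-7s^2) = -14s
  d/ds(6s) = 6
  d/ds(-9) = 0
p'(s) = 42s^5 - 40s^4 + 4s^3 - 30s^2 - 14s + 6


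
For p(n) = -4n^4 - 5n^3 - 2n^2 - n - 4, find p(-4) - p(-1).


p(-4) = -736
p(-1) = -4
p(-4) - p(-1) = -736 + 4 = -732


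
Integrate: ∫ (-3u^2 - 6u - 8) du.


Reverse power rule on each term:
  ∫ -3u^2 du = -u^3
  ∫ -6u du = -3u^2
  ∫ -8 du = -8u
F(u) = -u^3 - 3u^2 - 8u + C


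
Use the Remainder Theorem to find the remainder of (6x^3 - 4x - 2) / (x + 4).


By the Remainder Theorem, the remainder equals p(-4):
  6*(-4)^3 = -384
  0*(-4)^2 = 0
  -4*(-4)^1 = 16
  constant: -2
Sum: -384 + 0 + 16 - 2 = -370


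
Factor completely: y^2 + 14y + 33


Roots satisfy r1 + r2 = -b/a = -14 and r1*r2 = c/a = 33.
So r1 = -11, r2 = -3.
y^2 + 14y + 33 = (y - r1)(y - r2) = (y + 11)(y + 3)


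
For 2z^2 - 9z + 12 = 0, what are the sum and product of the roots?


For az^2+bz+c=0: sum = -b/a, product = c/a.
a=2, b=-9, c=12
Sum = -(-9)/2 = 9/2
Product = (12)/2 = 6


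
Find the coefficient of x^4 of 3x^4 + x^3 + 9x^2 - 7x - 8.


Read off the coefficient of x^4: 3


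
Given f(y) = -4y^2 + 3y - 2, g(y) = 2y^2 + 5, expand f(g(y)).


Substitute g(y) into f:
f(g(y)) = -4*(2y^2 + 5)^2 + 3*(2y^2 + 5) + (-2)
(2y^2 + 5)^2 = 4y^4 + 20y^2 + 25
Expand and combine: -16y^4 - 74y^2 - 87


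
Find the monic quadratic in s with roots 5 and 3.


p(s) = (s - 5)(s - 3)
Expand: s^2 - 8s + 15


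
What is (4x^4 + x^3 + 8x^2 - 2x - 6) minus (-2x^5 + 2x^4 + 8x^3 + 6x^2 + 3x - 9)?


Distribute the minus sign:
  (4x^4 + x^3 + 8x^2 - 2x - 6)
- (-2x^5 + 2x^4 + 8x^3 + 6x^2 + 3x - 9)
Negate second polynomial: 2x^5 - 2x^4 - 8x^3 - 6x^2 - 3x + 9
Add: 2x^5 + 2x^4 - 7x^3 + 2x^2 - 5x + 3


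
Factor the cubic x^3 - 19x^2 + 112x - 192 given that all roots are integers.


Try integer roots (divisors of -192). x=8: p(8)=0.
Divide out (x - 8): quotient is x^2 - 11x + 24.
Factor the quadratic: (x - 8)(x - 3)
Result: (x - 8)(x - 8)(x - 3)


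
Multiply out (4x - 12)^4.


Expand (4x - 12)^4 by repeated multiplication:
  (4x - 12)^2 = 16x^2 - 96x + 144
  (4x - 12)^3 = 64x^3 - 576x^2 + 1728x - 1728
= 256x^4 - 3072x^3 + 13824x^2 - 27648x + 20736


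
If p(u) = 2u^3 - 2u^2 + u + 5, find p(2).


Using direct substitution:
  2 * (2)^3 = 16
  -2 * (2)^2 = -8
  1 * (2)^1 = 2
  constant: 5
Sum = 16 - 8 + 2 + 5 = 15


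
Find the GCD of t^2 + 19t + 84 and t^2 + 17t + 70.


Factor each:
  t^2 + 19t + 84 = (t + 7)(t + 12)
  t^2 + 17t + 70 = (t + 7)(t + 10)
Common monic factor: t + 7


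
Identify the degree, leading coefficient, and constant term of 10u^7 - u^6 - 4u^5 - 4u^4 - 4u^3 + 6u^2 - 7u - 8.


Highest power of u is 7, with coefficient 10. Constant term is -8.
Degree = 7, leading coefficient = 10, constant term = -8


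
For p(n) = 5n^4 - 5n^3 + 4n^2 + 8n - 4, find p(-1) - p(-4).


p(-1) = 2
p(-4) = 1628
p(-1) - p(-4) = 2 - 1628 = -1626


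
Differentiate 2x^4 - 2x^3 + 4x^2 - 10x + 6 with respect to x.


Apply the power rule term by term:
  d/dx(2x^4) = 8x^3
  d/dx(-2x^3) = -6x^2
  d/dx(4x^2) = 8x
  d/dx(-10x) = -10
  d/dx(6) = 0
p'(x) = 8x^3 - 6x^2 + 8x - 10


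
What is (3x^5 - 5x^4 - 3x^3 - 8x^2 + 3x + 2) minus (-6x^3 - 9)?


Distribute the minus sign:
  (3x^5 - 5x^4 - 3x^3 - 8x^2 + 3x + 2)
- (-6x^3 - 9)
Negate second polynomial: 6x^3 + 9
Add: 3x^5 - 5x^4 + 3x^3 - 8x^2 + 3x + 11


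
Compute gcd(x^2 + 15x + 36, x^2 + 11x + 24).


Factor each:
  x^2 + 15x + 36 = (x + 3)(x + 12)
  x^2 + 11x + 24 = (x + 3)(x + 8)
Common monic factor: x + 3


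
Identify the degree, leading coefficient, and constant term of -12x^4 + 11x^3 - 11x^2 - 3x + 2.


Highest power of x is 4, with coefficient -12. Constant term is 2.
Degree = 4, leading coefficient = -12, constant term = 2


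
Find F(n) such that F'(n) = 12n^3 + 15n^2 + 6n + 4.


Reverse power rule on each term:
  ∫ 12n^3 dn = 3n^4
  ∫ 15n^2 dn = 5n^3
  ∫ 6n dn = 3n^2
  ∫ 4 dn = 4n
F(n) = 3n^4 + 5n^3 + 3n^2 + 4n + C


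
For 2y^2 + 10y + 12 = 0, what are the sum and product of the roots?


For ay^2+by+c=0: sum = -b/a, product = c/a.
a=2, b=10, c=12
Sum = -(10)/2 = -5
Product = (12)/2 = 6


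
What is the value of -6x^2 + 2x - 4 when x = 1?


Using direct substitution:
  -6 * (1)^2 = -6
  2 * (1)^1 = 2
  constant: -4
Sum = -6 + 2 - 4 = -8


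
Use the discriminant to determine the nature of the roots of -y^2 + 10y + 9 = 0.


D = b^2 - 4ac = (10)^2 - 4(-1)(9) = 100 + 36 = 136
Since D > 0: two distinct irrational roots


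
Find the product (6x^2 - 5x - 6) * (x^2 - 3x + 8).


Distribute each term of the first polynomial:
  (6x^2)(x^2 - 3x + 8) = 6x^4 - 18x^3 + 48x^2
  (-5x)(x^2 - 3x + 8) = -5x^3 + 15x^2 - 40x
  (-6)(x^2 - 3x + 8) = -6x^2 + 18x - 48
Sum: 6x^4 - 23x^3 + 57x^2 - 22x - 48


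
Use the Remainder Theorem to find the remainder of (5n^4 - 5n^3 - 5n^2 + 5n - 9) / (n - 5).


By the Remainder Theorem, the remainder equals p(5):
  5*(5)^4 = 3125
  -5*(5)^3 = -625
  -5*(5)^2 = -125
  5*(5)^1 = 25
  constant: -9
Sum: 3125 - 625 - 125 + 25 - 9 = 2391


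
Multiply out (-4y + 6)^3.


Expand (-4y + 6)^3 by repeated multiplication:
  (-4y + 6)^2 = 16y^2 - 48y + 36
= -64y^3 + 288y^2 - 432y + 216


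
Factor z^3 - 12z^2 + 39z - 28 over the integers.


Try integer roots (divisors of -28). z=4: p(4)=0.
Divide out (z - 4): quotient is z^2 - 8z + 7.
Factor the quadratic: (z - 1)(z - 7)
Result: (z - 4)(z - 1)(z - 7)


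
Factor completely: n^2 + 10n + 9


Roots satisfy r1 + r2 = -b/a = -10 and r1*r2 = c/a = 9.
So r1 = -1, r2 = -9.
n^2 + 10n + 9 = (n - r1)(n - r2) = (n + 1)(n + 9)


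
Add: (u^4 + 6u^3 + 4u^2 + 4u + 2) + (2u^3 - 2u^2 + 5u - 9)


Align terms by degree and add:
  u^4 + 6u^3 + 4u^2 + 4u + 2
+ 2u^3 - 2u^2 + 5u - 9
= u^4 + 8u^3 + 2u^2 + 9u - 7


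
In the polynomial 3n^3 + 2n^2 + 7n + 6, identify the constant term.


Read off the constant term: 6


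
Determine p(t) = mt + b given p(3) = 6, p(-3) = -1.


p(t) = mt + b. Using p(3)=6, p(-3)=-1:
m = (6 + 1)/(3 + 3) = 7/6 = 7/6
b = 6 - m*(3) = 6 - 7/2 = 5/2
p(t) = (7/6)t + (5/2)


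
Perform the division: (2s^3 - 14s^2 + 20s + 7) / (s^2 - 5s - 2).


(2s^3 - 14s^2 + 20s + 7) / (s^2 - 5s - 2)
Step 1: 2s * (s^2 - 5s - 2) = 2s^3 - 10s^2 - 4s; subtract.
Step 2: -4 * (s^2 - 5s - 2) = -4s^2 + 20s + 8; subtract.
Quotient: 2s - 4, Remainder: 4s - 1


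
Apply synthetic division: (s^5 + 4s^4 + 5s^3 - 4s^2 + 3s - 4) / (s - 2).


Synthetic division with c = 2. Coefficients: 1, 4, 5, -4, 3, -4
Bring down 1.
  1 * 2 = 2; 2 + 4 = 6
  6 * 2 = 12; 12 + 5 = 17
  17 * 2 = 34; 34 - 4 = 30
  30 * 2 = 60; 60 + 3 = 63
  63 * 2 = 126; 126 - 4 = 122
Quotient: s^4 + 6s^3 + 17s^2 + 30s + 63, Remainder: 122


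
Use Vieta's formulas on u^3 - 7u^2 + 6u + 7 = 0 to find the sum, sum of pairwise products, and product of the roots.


Monic cubic u^3+bu^2+cu+d=0: sum=-b, pairwise sum=c, product=-d.
b=-7, c=6, d=7
r1+r2+r3 = 7
r1r2+r1r3+r2r3 = 6
r1r2r3 = -7


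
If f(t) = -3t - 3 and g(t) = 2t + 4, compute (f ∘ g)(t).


Substitute g(t) into f:
f(g(t)) = -3*(2t + 4) + (-3)
Expand and combine: -6t - 15


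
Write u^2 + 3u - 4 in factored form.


Roots satisfy r1 + r2 = -b/a = -3 and r1*r2 = c/a = -4.
So r1 = 1, r2 = -4.
u^2 + 3u - 4 = (u - r1)(u - r2) = (u - 1)(u + 4)


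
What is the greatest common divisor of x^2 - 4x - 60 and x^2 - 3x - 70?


Factor each:
  x^2 - 4x - 60 = (x - 10)(x + 6)
  x^2 - 3x - 70 = (x - 10)(x + 7)
Common monic factor: x - 10


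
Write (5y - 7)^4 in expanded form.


Expand (5y - 7)^4 by repeated multiplication:
  (5y - 7)^2 = 25y^2 - 70y + 49
  (5y - 7)^3 = 125y^3 - 525y^2 + 735y - 343
= 625y^4 - 3500y^3 + 7350y^2 - 6860y + 2401


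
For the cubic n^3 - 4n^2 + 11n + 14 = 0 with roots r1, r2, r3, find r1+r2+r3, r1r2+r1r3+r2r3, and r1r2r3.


Monic cubic n^3+bn^2+cn+d=0: sum=-b, pairwise sum=c, product=-d.
b=-4, c=11, d=14
r1+r2+r3 = 4
r1r2+r1r3+r2r3 = 11
r1r2r3 = -14


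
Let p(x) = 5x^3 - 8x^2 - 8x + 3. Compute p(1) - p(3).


p(1) = -8
p(3) = 42
p(1) - p(3) = -8 - 42 = -50


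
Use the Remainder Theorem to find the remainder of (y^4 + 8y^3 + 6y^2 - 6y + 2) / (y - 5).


By the Remainder Theorem, the remainder equals p(5):
  1*(5)^4 = 625
  8*(5)^3 = 1000
  6*(5)^2 = 150
  -6*(5)^1 = -30
  constant: 2
Sum: 625 + 1000 + 150 - 30 + 2 = 1747


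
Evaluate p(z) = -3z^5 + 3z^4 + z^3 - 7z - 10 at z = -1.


Using direct substitution:
  -3 * (-1)^5 = 3
  3 * (-1)^4 = 3
  1 * (-1)^3 = -1
  0 * (-1)^2 = 0
  -7 * (-1)^1 = 7
  constant: -10
Sum = 3 + 3 - 1 + 0 + 7 - 10 = 2


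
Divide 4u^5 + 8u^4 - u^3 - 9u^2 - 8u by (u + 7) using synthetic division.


Synthetic division with c = -7. Coefficients: 4, 8, -1, -9, -8, 0
Bring down 4.
  4 * -7 = -28; -28 + 8 = -20
  -20 * -7 = 140; 140 - 1 = 139
  139 * -7 = -973; -973 - 9 = -982
  -982 * -7 = 6874; 6874 - 8 = 6866
  6866 * -7 = -48062; -48062 + 0 = -48062
Quotient: 4u^4 - 20u^3 + 139u^2 - 982u + 6866, Remainder: -48062


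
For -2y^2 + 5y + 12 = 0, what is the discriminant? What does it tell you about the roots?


D = b^2 - 4ac = (5)^2 - 4(-2)(12) = 25 + 96 = 121
Since D > 0: two distinct rational roots


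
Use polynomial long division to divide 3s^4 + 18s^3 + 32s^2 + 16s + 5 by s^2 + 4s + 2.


(3s^4 + 18s^3 + 32s^2 + 16s + 5) / (s^2 + 4s + 2)
Step 1: 3s^2 * (s^2 + 4s + 2) = 3s^4 + 12s^3 + 6s^2; subtract.
Step 2: 6s * (s^2 + 4s + 2) = 6s^3 + 24s^2 + 12s; subtract.
Step 3: 2 * (s^2 + 4s + 2) = 2s^2 + 8s + 4; subtract.
Quotient: 3s^2 + 6s + 2, Remainder: -4s + 1


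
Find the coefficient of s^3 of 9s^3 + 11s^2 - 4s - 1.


Read off the coefficient of s^3: 9


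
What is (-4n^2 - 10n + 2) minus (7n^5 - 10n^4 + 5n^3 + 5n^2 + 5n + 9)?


Distribute the minus sign:
  (-4n^2 - 10n + 2)
- (7n^5 - 10n^4 + 5n^3 + 5n^2 + 5n + 9)
Negate second polynomial: -7n^5 + 10n^4 - 5n^3 - 5n^2 - 5n - 9
Add: -7n^5 + 10n^4 - 5n^3 - 9n^2 - 15n - 7


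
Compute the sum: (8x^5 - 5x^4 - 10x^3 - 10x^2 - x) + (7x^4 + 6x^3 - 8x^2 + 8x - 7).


Align terms by degree and add:
  8x^5 - 5x^4 - 10x^3 - 10x^2 - x
+ 7x^4 + 6x^3 - 8x^2 + 8x - 7
= 8x^5 + 2x^4 - 4x^3 - 18x^2 + 7x - 7


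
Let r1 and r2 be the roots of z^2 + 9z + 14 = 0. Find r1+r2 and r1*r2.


For az^2+bz+c=0: sum = -b/a, product = c/a.
a=1, b=9, c=14
Sum = -(9)/1 = -9
Product = (14)/1 = 14


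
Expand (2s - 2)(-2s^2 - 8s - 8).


Distribute each term of the first polynomial:
  (2s)(-2s^2 - 8s - 8) = -4s^3 - 16s^2 - 16s
  (-2)(-2s^2 - 8s - 8) = 4s^2 + 16s + 16
Sum: -4s^3 - 12s^2 + 16


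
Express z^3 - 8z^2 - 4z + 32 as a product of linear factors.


Try integer roots (divisors of 32). z=8: p(8)=0.
Divide out (z - 8): quotient is z^2 - 4.
Factor the quadratic: (z + 2)(z - 2)
Result: (z - 8)(z + 2)(z - 2)


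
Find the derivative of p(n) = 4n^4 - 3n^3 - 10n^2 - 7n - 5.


Apply the power rule term by term:
  d/dn(4n^4) = 16n^3
  d/dn(-3n^3) = -9n^2
  d/dn(-10n^2) = -20n
  d/dn(-7n) = -7
  d/dn(-5) = 0
p'(n) = 16n^3 - 9n^2 - 20n - 7


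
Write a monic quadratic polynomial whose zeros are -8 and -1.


p(u) = (u + 8)(u + 1)
Expand: u^2 + 9u + 8


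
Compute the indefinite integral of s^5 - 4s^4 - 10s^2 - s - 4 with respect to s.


Reverse power rule on each term:
  ∫ s^5 ds = (1/6)s^6
  ∫ -4s^4 ds = -(4/5)s^5
  ∫ -10s^2 ds = -(10/3)s^3
  ∫ -s ds = -(1/2)s^2
  ∫ -4 ds = -4s
F(s) = (1/6)s^6 - (4/5)s^5 - (10/3)s^3 - (1/2)s^2 - 4s + C


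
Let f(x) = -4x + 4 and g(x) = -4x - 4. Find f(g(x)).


Substitute g(x) into f:
f(g(x)) = -4*(-4x - 4) + 4
Expand and combine: 16x + 20


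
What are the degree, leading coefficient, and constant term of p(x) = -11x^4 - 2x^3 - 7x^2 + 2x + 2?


Highest power of x is 4, with coefficient -11. Constant term is 2.
Degree = 4, leading coefficient = -11, constant term = 2


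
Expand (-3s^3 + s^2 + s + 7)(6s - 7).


Distribute each term of the first polynomial:
  (-3s^3)(6s - 7) = -18s^4 + 21s^3
  (s^2)(6s - 7) = 6s^3 - 7s^2
  (s)(6s - 7) = 6s^2 - 7s
  (7)(6s - 7) = 42s - 49
Sum: -18s^4 + 27s^3 - s^2 + 35s - 49


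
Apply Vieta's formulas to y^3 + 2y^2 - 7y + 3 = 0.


Monic cubic y^3+by^2+cy+d=0: sum=-b, pairwise sum=c, product=-d.
b=2, c=-7, d=3
r1+r2+r3 = -2
r1r2+r1r3+r2r3 = -7
r1r2r3 = -3


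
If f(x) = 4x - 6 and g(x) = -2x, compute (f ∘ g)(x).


Substitute g(x) into f:
f(g(x)) = 4*(-2x) + (-6)
Expand and combine: -8x - 6


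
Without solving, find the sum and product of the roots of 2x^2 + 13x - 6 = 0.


For ax^2+bx+c=0: sum = -b/a, product = c/a.
a=2, b=13, c=-6
Sum = -(13)/2 = -13/2
Product = (-6)/2 = -3


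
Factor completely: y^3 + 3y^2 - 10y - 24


Try integer roots (divisors of -24). y=3: p(3)=0.
Divide out (y - 3): quotient is y^2 + 6y + 8.
Factor the quadratic: (y + 4)(y + 2)
Result: (y - 3)(y + 4)(y + 2)


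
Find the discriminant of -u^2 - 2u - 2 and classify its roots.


D = b^2 - 4ac = (-2)^2 - 4(-1)(-2) = 4 - 8 = -4
Since D < 0: two complex conjugate roots (no real roots)


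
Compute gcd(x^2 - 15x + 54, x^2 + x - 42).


Factor each:
  x^2 - 15x + 54 = (x - 6)(x - 9)
  x^2 + x - 42 = (x - 6)(x + 7)
Common monic factor: x - 6


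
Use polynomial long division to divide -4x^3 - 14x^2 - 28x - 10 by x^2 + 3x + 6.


(-4x^3 - 14x^2 - 28x - 10) / (x^2 + 3x + 6)
Step 1: -4x * (x^2 + 3x + 6) = -4x^3 - 12x^2 - 24x; subtract.
Step 2: -2 * (x^2 + 3x + 6) = -2x^2 - 6x - 12; subtract.
Quotient: -4x - 2, Remainder: 2x + 2


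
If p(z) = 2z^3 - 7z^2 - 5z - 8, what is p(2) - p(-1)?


p(2) = -30
p(-1) = -12
p(2) - p(-1) = -30 + 12 = -18


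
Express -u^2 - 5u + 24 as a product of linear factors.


Roots satisfy r1 + r2 = -b/a = -5 and r1*r2 = c/a = -24.
So r1 = 3, r2 = -8.
-u^2 - 5u + 24 = -(u - r1)(u - r2) = -(u - 3)(u + 8)


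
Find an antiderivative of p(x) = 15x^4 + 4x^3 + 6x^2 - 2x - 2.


Reverse power rule on each term:
  ∫ 15x^4 dx = 3x^5
  ∫ 4x^3 dx = x^4
  ∫ 6x^2 dx = 2x^3
  ∫ -2x dx = -x^2
  ∫ -2 dx = -2x
F(x) = 3x^5 + x^4 + 2x^3 - x^2 - 2x + C


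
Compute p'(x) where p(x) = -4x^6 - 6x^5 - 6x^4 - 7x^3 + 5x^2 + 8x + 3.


Apply the power rule term by term:
  d/dx(-4x^6) = -24x^5
  d/dx(-6x^5) = -30x^4
  d/dx(-6x^4) = -24x^3
  d/dx(-7x^3) = -21x^2
  d/dx(5x^2) = 10x
  d/dx(8x) = 8
  d/dx(3) = 0
p'(x) = -24x^5 - 30x^4 - 24x^3 - 21x^2 + 10x + 8


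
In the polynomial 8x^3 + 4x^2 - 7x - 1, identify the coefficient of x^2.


Read off the coefficient of x^2: 4


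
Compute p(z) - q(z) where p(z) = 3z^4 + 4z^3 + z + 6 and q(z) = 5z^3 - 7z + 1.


Distribute the minus sign:
  (3z^4 + 4z^3 + z + 6)
- (5z^3 - 7z + 1)
Negate second polynomial: -5z^3 + 7z - 1
Add: 3z^4 - z^3 + 8z + 5


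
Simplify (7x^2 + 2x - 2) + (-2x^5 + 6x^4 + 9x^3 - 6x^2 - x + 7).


Align terms by degree and add:
  7x^2 + 2x - 2
  -2x^5 + 6x^4 + 9x^3 - 6x^2 - x + 7
= -2x^5 + 6x^4 + 9x^3 + x^2 + x + 5


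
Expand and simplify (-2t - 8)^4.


Expand (-2t - 8)^4 by repeated multiplication:
  (-2t - 8)^2 = 4t^2 + 32t + 64
  (-2t - 8)^3 = -8t^3 - 96t^2 - 384t - 512
= 16t^4 + 256t^3 + 1536t^2 + 4096t + 4096


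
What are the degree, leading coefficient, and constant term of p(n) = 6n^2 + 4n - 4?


Highest power of n is 2, with coefficient 6. Constant term is -4.
Degree = 2, leading coefficient = 6, constant term = -4


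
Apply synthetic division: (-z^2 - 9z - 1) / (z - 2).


Synthetic division with c = 2. Coefficients: -1, -9, -1
Bring down -1.
  -1 * 2 = -2; -2 - 9 = -11
  -11 * 2 = -22; -22 - 1 = -23
Quotient: -z - 11, Remainder: -23


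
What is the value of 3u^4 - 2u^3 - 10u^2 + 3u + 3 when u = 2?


Using direct substitution:
  3 * (2)^4 = 48
  -2 * (2)^3 = -16
  -10 * (2)^2 = -40
  3 * (2)^1 = 6
  constant: 3
Sum = 48 - 16 - 40 + 6 + 3 = 1


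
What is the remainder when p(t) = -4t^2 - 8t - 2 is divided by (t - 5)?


By the Remainder Theorem, the remainder equals p(5):
  -4*(5)^2 = -100
  -8*(5)^1 = -40
  constant: -2
Sum: -100 - 40 - 2 = -142


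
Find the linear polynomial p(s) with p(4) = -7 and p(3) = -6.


p(s) = ms + b. Using p(4)=-7, p(3)=-6:
m = (-7 + 6)/(4 - 3) = -1/1 = -1
b = -7 - m*(4) = -7 + 4 = -3
p(s) = -s - 3


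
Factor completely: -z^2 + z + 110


Roots satisfy r1 + r2 = -b/a = 1 and r1*r2 = c/a = -110.
So r1 = 11, r2 = -10.
-z^2 + z + 110 = -(z - r1)(z - r2) = -(z - 11)(z + 10)


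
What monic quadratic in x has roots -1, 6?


p(x) = (x + 1)(x - 6)
Expand: x^2 - 5x - 6
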